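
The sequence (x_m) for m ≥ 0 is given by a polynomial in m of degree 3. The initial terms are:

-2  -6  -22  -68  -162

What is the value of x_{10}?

1st diffs: -4, -16, -46, -94.
2nd diffs: -12, -30, -48.
3rd diffs: -18, -18 (constant).
So x_m = -3m^3 + 3m^2 - 4m - 2.
Evaluating at m = 10 gives x_{10} = -2742.

-2742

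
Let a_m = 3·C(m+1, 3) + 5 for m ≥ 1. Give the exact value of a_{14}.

C(15, 3) = 455, so a_{14} = 1370.

1370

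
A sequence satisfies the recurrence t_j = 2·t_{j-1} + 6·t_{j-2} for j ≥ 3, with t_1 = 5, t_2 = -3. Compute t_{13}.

t_3 = 24;  t_4 = 30;  t_5 = 204;  …;  t_{10} = 112080;  t_{11} = 410496;  t_{12} = 1493472;  t_{13} = 5449920.

5449920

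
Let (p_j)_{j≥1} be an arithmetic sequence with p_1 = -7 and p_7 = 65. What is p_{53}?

617

Common difference d = (65 - (-7)) / (7 - 1) = 12.
p_j = -7 + (j - 1)·12.
p_{53} = -7 + 52·12 = 617.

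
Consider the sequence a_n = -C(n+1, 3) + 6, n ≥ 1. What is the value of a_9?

C(10, 3) = 120, so a_9 = -114.

-114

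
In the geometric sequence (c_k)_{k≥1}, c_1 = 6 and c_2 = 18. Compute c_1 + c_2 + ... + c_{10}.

177144

Common ratio r = 3.
c_k = 6·3^(k-1).
S = 6·(3^10 - 1)/(3 - 1) = 6·(59049 - 1)/(2) = 177144.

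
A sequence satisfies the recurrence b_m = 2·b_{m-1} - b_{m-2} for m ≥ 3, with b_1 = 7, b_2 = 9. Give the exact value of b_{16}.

37

Iterate the recurrence:
b_3 = 11, b_4 = 13, b_5 = 15, …, b_{13} = 31, b_{14} = 33, b_{15} = 35, b_{16} = 37.
(Characteristic roots are 1 and 1.)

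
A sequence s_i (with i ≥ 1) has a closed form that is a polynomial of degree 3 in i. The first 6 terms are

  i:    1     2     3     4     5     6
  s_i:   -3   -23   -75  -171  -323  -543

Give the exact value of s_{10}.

-2343

1st diffs: -20, -52, -96, -152, -220.
2nd diffs: -32, -44, -56, -68.
3rd diffs: -12, -12, -12 (constant).
Newton forward-difference form: s_i = -3 + (-20)·C(i-1,1) + (-32)·C(i-1,2) + (-12)·C(i-1,3).
At i = 10: i-1 = 9, so s_{10} = -3 - 180 - 1152 - 1008 = -2343.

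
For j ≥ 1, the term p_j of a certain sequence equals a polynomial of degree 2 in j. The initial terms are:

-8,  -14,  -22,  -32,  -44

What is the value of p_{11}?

1st diffs: -6, -8, -10, -12.
2nd diffs: -2, -2, -2 (constant).
Newton forward-difference form: p_j = -8 + (-6)·C(j-1,1) + (-2)·C(j-1,2).
At j = 11: j-1 = 10, so p_{11} = -8 - 60 - 90 = -158.

-158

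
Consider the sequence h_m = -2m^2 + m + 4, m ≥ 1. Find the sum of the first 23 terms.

Over m = 1..23: Σm = 276, Σm² = 4324.
Total = (-2)·4324 + (1)·276 + (4)·23 = -8280.

-8280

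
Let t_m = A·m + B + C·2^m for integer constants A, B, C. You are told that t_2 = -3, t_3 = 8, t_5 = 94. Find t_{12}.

16315

The three given values yield: 2A + B + 4C = -3; 3A + B + 8C = 8; 5A + B + 32C = 94.
Subtracting the first from the second: A + 4C = 11.
Subtracting the second from the third: 2A + 24C = 86.
Solving: C = 4, A = -5, then B = -9.
Therefore t_{12} = -60 + (-9) + 4·4096 = 16315.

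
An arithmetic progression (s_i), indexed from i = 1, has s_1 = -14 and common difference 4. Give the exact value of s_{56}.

s_i = -14 + (i - 1)·4.
s_{56} = -14 + 55·4 = 206.

206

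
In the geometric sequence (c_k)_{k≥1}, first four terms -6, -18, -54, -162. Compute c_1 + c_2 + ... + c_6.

-2184

Common ratio r = 3.
c_k = (-6)·3^(k-1).
S = (-6)·(3^6 - 1)/(3 - 1) = (-6)·(729 - 1)/(2) = -2184.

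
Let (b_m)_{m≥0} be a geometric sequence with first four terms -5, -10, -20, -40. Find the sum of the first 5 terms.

Common ratio r = 2.
b_m = (-5)·2^(m-0).
S = (-5)·(2^5 - 1)/(2 - 1) = (-5)·(32 - 1)/(1) = -155.

-155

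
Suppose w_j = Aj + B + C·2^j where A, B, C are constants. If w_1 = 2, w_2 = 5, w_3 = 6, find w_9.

-468

The three given values yield: A + B + 2C = 2; 2A + B + 4C = 5; 3A + B + 8C = 6.
Subtracting the first from the second: A + 2C = 3.
Subtracting the second from the third: A + 4C = 1.
Solving: C = -1, A = 5, then B = -1.
So w_j = 5·j + (-1) + (-1)·2^j; at j=9 this is -468.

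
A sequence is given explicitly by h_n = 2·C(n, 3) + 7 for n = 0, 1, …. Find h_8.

C(8, 3) = 56, so h_8 = 119.

119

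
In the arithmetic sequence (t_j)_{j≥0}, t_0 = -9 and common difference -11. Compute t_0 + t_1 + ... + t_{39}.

-8940

t_j = -9 + (j - 0)·(-11).
t_{39} = -438; S = 40·(-9 + (-438))/2 = -8940.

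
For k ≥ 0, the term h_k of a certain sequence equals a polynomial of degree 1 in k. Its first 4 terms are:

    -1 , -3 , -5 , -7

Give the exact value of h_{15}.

1st diffs: -2, -2, -2 (constant).
So h_k = -2k - 1.
Evaluating at k = 15 gives h_{15} = -31.

-31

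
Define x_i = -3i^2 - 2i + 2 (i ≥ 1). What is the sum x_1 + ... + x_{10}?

-1245

Over i = 1..10: Σi = 55, Σi² = 385.
Total = (-3)·385 + (-2)·55 + (2)·10 = -1245.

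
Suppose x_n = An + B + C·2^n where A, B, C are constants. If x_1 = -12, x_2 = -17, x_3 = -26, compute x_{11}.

The three given values yield: A + B + 2C = -12; 2A + B + 4C = -17; 3A + B + 8C = -26.
Subtracting the first from the second: A + 2C = -5.
Subtracting the second from the third: A + 4C = -9.
Solving: C = -2, A = -1, then B = -7.
So x_n = -1·n + (-7) + (-2)·2^n; at n=11 this is -4114.

-4114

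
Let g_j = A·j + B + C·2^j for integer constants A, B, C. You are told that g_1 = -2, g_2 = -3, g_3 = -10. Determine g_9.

Write the equations: A + B + 2C = -2; 2A + B + 4C = -3; 3A + B + 8C = -10.
Subtracting the first from the second: A + 2C = -1.
Subtracting the second from the third: A + 4C = -7.
Solving: C = -3, A = 5, then B = -1.
Therefore g_9 = 45 + (-1) + (-3)·512 = -1492.

-1492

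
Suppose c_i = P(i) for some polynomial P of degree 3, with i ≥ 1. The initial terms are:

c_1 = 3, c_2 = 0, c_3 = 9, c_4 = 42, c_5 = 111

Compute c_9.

987

1st diffs: -3, 9, 33, 69.
2nd diffs: 12, 24, 36.
3rd diffs: 12, 12 (constant).
So c_i = 2i^3 - 6i^2 + i + 6.
Evaluating at i = 9 gives c_9 = 987.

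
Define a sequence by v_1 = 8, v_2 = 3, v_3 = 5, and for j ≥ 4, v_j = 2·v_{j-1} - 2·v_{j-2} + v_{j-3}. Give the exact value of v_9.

Iterate the recurrence:
v_4 = 12;  v_5 = 17;  v_6 = 15;  v_7 = 8;  v_8 = 3;  v_9 = 5.

5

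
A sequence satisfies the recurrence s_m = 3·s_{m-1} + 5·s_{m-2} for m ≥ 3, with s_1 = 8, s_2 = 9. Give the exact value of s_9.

Step forward from the initial values:
s_3 = 67; s_4 = 246; s_5 = 1073; s_6 = 4449; s_7 = 18712; s_8 = 78381; s_9 = 328703.

328703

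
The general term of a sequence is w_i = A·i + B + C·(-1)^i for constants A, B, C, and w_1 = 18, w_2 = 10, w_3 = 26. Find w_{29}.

130

Write the equations: A + B - C = 18; 2A + B + C = 10; 3A + B - C = 26.
Subtracting the first from the second: A + 2C = -8.
Subtracting the second from the third: A - 2C = 16.
Solving: C = -6, A = 4, then B = 8.
Therefore w_{29} = 116 + 8 + (-6)·(-1) = 130.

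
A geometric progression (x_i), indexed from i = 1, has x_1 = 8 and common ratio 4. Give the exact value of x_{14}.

536870912

x_i = 8·4^(i-1).
x_{14} = 8·4^13 = 536870912.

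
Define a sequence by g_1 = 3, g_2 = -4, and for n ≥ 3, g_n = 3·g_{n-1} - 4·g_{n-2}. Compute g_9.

Compute successive terms:
g_3 = -24; g_4 = -56; g_5 = -72; g_6 = 8; g_7 = 312; g_8 = 904; g_9 = 1464.

1464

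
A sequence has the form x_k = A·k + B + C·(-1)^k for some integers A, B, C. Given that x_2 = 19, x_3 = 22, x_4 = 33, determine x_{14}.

Write the equations: 2A + B + C = 19; 3A + B - C = 22; 4A + B + C = 33.
Subtracting the first from the second: A - 2C = 3.
Subtracting the second from the third: A + 2C = 11.
Solving: C = 2, A = 7, then B = 3.
So x_k = 7·k + 3 + 2·(-1)^k; at k=14 this is 103.

103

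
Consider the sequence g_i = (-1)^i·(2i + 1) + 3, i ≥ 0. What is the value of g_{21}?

-40

(-1)^21 = -1; 2i + 1 at i=21 is 43; so g_{21} = -40.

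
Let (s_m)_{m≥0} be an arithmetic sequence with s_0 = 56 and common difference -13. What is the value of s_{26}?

s_m = 56 + (m - 0)·(-13).
s_{26} = 56 + 26·(-13) = -282.

-282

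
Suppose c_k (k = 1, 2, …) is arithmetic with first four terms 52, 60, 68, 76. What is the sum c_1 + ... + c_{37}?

7252

Common difference d = 8.
c_k = 52 + (k - 1)·8.
c_{37} = 340; S = 37·(52 + 340)/2 = 7252.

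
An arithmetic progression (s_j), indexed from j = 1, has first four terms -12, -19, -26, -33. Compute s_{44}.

Common difference d = -7.
s_j = -12 + (j - 1)·(-7).
s_{44} = -12 + 43·(-7) = -313.

-313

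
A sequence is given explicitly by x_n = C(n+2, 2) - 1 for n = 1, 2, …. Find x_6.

27

C(8, 2) = 28, so x_6 = 27.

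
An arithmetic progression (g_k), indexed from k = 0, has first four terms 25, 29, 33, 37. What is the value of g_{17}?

Common difference d = 4.
g_k = 25 + (k - 0)·4.
g_{17} = 25 + 17·4 = 93.

93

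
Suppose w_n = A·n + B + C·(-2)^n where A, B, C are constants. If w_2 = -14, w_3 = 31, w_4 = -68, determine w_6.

-266

The three given values yield: 2A + B + 4C = -14; 3A + B - 8C = 31; 4A + B + 16C = -68.
Subtracting the first from the second: A - 12C = 45.
Subtracting the second from the third: A + 24C = -99.
Solving: C = -4, A = -3, then B = 8.
Therefore w_6 = -18 + 8 + (-4)·64 = -266.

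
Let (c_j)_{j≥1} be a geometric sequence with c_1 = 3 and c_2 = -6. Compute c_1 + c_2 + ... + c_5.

Common ratio r = -2.
c_j = 3·(-2)^(j-1).
S = 3·((-2)^5 - 1)/(-2 - 1) = 3·(-32 - 1)/(-3) = 33.

33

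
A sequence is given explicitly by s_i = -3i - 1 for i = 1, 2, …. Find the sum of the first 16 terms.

-424

Over i = 1..16: Σi = 136.
Total = (-3)·136 + (-1)·16 = -424.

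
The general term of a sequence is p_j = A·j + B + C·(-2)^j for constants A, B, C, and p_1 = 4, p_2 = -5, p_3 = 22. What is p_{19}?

Write the equations: A + B - 2C = 4; 2A + B + 4C = -5; 3A + B - 8C = 22.
Subtracting the first from the second: A + 6C = -9.
Subtracting the second from the third: A - 12C = 27.
Solving: C = -2, A = 3, then B = -3.
Hence p_{19} = 3·19 + (-3) + (-2)·(-524288) = 1048630.

1048630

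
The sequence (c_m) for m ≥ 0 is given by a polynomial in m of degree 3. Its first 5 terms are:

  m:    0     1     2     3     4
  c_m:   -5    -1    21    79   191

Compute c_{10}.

1st diffs: 4, 22, 58, 112.
2nd diffs: 18, 36, 54.
3rd diffs: 18, 18 (constant).
Newton forward-difference form: c_m = -5 + 4·C(m,1) + 18·C(m,2) + 18·C(m,3).
At m = 10: m = 10, so c_{10} = -5 + 40 + 810 + 2160 = 3005.

3005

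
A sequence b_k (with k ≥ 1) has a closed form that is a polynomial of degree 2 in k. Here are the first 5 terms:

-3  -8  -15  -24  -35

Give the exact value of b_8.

-80

1st diffs: -5, -7, -9, -11.
2nd diffs: -2, -2, -2 (constant).
Newton forward-difference form: b_k = -3 + (-5)·C(k-1,1) + (-2)·C(k-1,2).
At k = 8: k-1 = 7, so b_8 = -3 - 35 - 42 = -80.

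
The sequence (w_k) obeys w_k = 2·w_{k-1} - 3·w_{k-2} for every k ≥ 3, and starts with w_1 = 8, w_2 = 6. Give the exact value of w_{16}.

-11058

Compute successive terms:
w_3 = -12, w_4 = -42, w_5 = -48, …, w_{13} = 3552, w_{14} = 10254, w_{15} = 9852, w_{16} = -11058.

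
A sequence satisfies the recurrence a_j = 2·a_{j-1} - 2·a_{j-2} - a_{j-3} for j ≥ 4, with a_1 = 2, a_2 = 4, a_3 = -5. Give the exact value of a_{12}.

Step forward from the initial values:
a_4 = -20  a_5 = -34  a_6 = -23  a_7 = 42  a_8 = 164  a_9 = 267  a_{10} = 164  a_{11} = -370  a_{12} = -1335.

-1335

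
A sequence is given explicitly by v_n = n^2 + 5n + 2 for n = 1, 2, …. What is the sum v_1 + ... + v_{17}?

Over n = 1..17: Σn = 153, Σn² = 1785.
Total = (1)·1785 + (5)·153 + (2)·17 = 2584.

2584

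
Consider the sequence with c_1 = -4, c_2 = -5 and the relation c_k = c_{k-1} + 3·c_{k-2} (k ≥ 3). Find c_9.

c_3 = -17;  c_4 = -32;  c_5 = -83;  c_6 = -179;  c_7 = -428;  c_8 = -965;  c_9 = -2249.

-2249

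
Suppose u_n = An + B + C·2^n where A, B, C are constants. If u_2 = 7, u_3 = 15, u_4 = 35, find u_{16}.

196547

At n = 2, 3, 4: 2A + B + 4C = 7; 3A + B + 8C = 15; 4A + B + 16C = 35.
Subtracting the first from the second: A + 4C = 8.
Subtracting the second from the third: A + 8C = 20.
Solving: C = 3, A = -4, then B = 3.
Hence u_{16} = -4·16 + 3 + 3·65536 = 196547.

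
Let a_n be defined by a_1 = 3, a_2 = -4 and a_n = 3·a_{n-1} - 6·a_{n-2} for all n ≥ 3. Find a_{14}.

587574

Step forward from the initial values:
a_3 = -30;  a_4 = -66;  a_5 = -18;  …;  a_{11} = -32562;  a_{12} = 486;  a_{13} = 196830;  a_{14} = 587574.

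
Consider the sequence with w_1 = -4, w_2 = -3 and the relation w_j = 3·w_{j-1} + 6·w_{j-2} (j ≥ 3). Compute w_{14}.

w_3 = -33;  w_4 = -117;  w_5 = -549;  …;  w_{11} = -3773061;  w_{12} = -16496541;  w_{13} = -72127989;  w_{14} = -315363213.

-315363213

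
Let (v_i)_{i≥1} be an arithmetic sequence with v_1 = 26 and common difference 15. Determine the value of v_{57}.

v_i = 26 + (i - 1)·15.
v_{57} = 26 + 56·15 = 866.

866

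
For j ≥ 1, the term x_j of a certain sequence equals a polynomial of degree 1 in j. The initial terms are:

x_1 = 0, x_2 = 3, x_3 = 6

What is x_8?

21

1st diffs: 3, 3 (constant).
So x_j = 3j - 3.
Evaluating at j = 8 gives x_8 = 21.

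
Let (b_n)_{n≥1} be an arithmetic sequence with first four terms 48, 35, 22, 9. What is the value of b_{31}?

Common difference d = -13.
b_n = 48 + (n - 1)·(-13).
b_{31} = 48 + 30·(-13) = -342.

-342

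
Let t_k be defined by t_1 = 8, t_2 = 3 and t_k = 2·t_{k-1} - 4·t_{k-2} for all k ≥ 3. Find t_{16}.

-262144

Step forward from the initial values:
t_3 = -26;  t_4 = -64;  t_5 = -24;  …;  t_{13} = 32768;  t_{14} = 12288;  t_{15} = -106496;  t_{16} = -262144.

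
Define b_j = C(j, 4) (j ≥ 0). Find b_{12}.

C(12, 4) = 495, so b_{12} = 495.

495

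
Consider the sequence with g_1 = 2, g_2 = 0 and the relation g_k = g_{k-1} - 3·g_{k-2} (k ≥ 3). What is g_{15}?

3594

g_3 = -6, g_4 = -6, g_5 = 12, …, g_{12} = -186, g_{13} = -1518, g_{14} = -960, g_{15} = 3594.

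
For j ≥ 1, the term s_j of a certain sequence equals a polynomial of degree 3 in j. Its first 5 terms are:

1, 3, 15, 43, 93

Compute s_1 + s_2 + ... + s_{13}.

1st diffs: 2, 12, 28, 50.
2nd diffs: 10, 16, 22.
3rd diffs: 6, 6 (constant).
So s_j = j^3 - j^2 - 2j + 3.
Continuing: …, 171, 283, 435, 633, …, s_{13} = 2005.
Summing j = 1..13 (13 terms) gives 7319.

7319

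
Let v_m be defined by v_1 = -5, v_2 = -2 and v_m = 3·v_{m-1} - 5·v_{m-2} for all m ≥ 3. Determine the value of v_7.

-581

v_3 = 19; v_4 = 67; v_5 = 106; v_6 = -17; v_7 = -581.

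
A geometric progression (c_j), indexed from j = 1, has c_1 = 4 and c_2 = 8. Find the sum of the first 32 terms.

17179869180

Common ratio r = 2.
c_j = 4·2^(j-1).
S = 4·(2^32 - 1)/(2 - 1) = 4·(4294967296 - 1)/(1) = 17179869180.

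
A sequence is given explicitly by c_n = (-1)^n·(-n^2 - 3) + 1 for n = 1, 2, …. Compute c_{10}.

(-1)^10 = 1; -n^2 - 3 at n=10 is -103; so c_{10} = -102.

-102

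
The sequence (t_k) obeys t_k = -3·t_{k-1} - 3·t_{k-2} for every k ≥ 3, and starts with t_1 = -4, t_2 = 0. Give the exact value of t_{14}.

Step forward from the initial values:
t_3 = 12;  t_4 = -36;  t_5 = 72;  …;  t_{11} = -1944;  t_{12} = 2916;  t_{13} = -2916;  t_{14} = 0.

0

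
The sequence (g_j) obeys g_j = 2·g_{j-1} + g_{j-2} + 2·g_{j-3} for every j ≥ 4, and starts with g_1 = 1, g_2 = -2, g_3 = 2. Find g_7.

Applying the relation repeatedly:
g_4 = 4;  g_5 = 6;  g_6 = 20;  g_7 = 54.

54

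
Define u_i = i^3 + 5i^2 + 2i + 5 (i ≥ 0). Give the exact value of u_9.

u_9 = 1·9^3 + 5·9^2 + 2·9 + 5 = 1157.

1157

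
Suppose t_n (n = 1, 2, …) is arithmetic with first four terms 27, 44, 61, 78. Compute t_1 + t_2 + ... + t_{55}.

26730

Common difference d = 17.
t_n = 27 + (n - 1)·17.
t_{55} = 945; S = 55·(27 + 945)/2 = 26730.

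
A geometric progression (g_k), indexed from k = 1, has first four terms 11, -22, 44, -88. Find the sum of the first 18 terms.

-961191

Common ratio r = -2.
g_k = 11·(-2)^(k-1).
S = 11·((-2)^18 - 1)/(-2 - 1) = 11·(262144 - 1)/(-3) = -961191.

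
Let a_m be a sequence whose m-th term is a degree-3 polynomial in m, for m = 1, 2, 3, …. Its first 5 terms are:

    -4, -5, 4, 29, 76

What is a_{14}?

2479

1st diffs: -1, 9, 25, 47.
2nd diffs: 10, 16, 22.
3rd diffs: 6, 6 (constant).
Newton forward-difference form: a_m = -4 + (-1)·C(m-1,1) + 10·C(m-1,2) + 6·C(m-1,3).
At m = 14: m-1 = 13, so a_{14} = -4 - 13 + 780 + 1716 = 2479.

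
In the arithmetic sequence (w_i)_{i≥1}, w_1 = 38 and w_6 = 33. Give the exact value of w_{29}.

10

Common difference d = (33 - 38) / (6 - 1) = -1.
w_i = 38 + (i - 1)·(-1).
w_{29} = 38 + 28·(-1) = 10.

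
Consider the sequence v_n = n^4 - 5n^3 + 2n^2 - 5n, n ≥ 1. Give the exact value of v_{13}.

v_{13} = 1·13^4 - 5·13^3 + 2·13^2 - 5·13 = 17849.

17849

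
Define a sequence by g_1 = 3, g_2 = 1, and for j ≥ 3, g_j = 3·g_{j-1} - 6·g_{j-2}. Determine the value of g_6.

117

Step forward from the initial values:
g_3 = -15;  g_4 = -51;  g_5 = -63;  g_6 = 117.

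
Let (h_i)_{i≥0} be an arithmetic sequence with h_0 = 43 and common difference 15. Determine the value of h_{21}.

h_i = 43 + (i - 0)·15.
h_{21} = 43 + 21·15 = 358.

358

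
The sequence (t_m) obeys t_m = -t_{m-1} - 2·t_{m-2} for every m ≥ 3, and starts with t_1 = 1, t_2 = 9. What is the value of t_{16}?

Compute successive terms:
t_3 = -11, t_4 = -7, t_5 = 29, …, t_{13} = -451, t_{14} = 81, t_{15} = 821, t_{16} = -983.

-983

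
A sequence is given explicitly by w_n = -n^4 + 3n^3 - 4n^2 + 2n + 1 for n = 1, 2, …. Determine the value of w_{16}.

-54239

w_{16} = -1·16^4 + 3·16^3 - 4·16^2 + 2·16 + 1 = -54239.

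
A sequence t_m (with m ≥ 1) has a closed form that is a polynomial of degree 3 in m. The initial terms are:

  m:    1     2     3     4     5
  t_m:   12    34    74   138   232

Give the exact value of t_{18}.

1st diffs: 22, 40, 64, 94.
2nd diffs: 18, 24, 30.
3rd diffs: 6, 6 (constant).
So t_m = m^3 + 3m^2 + 6m + 2.
Evaluating at m = 18 gives t_{18} = 6914.

6914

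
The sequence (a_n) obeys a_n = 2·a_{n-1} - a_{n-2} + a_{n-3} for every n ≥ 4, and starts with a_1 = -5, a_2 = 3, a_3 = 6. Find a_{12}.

Applying the relation repeatedly:
a_4 = 4; a_5 = 5; a_6 = 12; a_7 = 23; a_8 = 39; a_9 = 67; a_{10} = 118; a_{11} = 208; a_{12} = 365.

365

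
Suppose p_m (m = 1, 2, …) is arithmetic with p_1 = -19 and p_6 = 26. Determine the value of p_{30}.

Common difference d = (26 - (-19)) / (6 - 1) = 9.
p_m = -19 + (m - 1)·9.
p_{30} = -19 + 29·9 = 242.

242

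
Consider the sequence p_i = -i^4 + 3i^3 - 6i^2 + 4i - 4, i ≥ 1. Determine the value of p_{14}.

p_{14} = -1·14^4 + 3·14^3 - 6·14^2 + 4·14 - 4 = -31308.

-31308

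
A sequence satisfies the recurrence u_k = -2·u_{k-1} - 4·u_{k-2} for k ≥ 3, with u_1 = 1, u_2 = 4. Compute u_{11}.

Applying the relation repeatedly:
u_3 = -12;  u_4 = 8;  u_5 = 32;  u_6 = -96;  u_7 = 64;  u_8 = 256;  u_9 = -768;  u_{10} = 512;  u_{11} = 2048.

2048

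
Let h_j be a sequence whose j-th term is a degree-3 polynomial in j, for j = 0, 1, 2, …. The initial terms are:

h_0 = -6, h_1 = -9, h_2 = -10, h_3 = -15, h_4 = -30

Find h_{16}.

-3174

1st diffs: -3, -1, -5, -15.
2nd diffs: 2, -4, -10.
3rd diffs: -6, -6 (constant).
Newton forward-difference form: h_j = -6 + (-3)·C(j,1) + 2·C(j,2) + (-6)·C(j,3).
At j = 16: j = 16, so h_{16} = -6 - 48 + 240 - 3360 = -3174.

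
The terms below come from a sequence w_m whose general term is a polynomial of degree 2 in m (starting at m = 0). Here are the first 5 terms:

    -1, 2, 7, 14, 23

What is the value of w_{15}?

254

1st diffs: 3, 5, 7, 9.
2nd diffs: 2, 2, 2 (constant).
Newton forward-difference form: w_m = -1 + 3·C(m,1) + 2·C(m,2).
At m = 15: m = 15, so w_{15} = -1 + 45 + 210 = 254.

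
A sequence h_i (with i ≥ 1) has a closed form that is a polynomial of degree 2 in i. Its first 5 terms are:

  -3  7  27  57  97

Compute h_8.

277

1st diffs: 10, 20, 30, 40.
2nd diffs: 10, 10, 10 (constant).
Newton forward-difference form: h_i = -3 + 10·C(i-1,1) + 10·C(i-1,2).
At i = 8: i-1 = 7, so h_8 = -3 + 70 + 210 = 277.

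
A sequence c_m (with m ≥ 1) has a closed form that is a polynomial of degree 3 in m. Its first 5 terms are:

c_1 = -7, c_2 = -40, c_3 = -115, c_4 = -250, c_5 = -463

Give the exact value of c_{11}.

-4387

1st diffs: -33, -75, -135, -213.
2nd diffs: -42, -60, -78.
3rd diffs: -18, -18 (constant).
Newton forward-difference form: c_m = -7 + (-33)·C(m-1,1) + (-42)·C(m-1,2) + (-18)·C(m-1,3).
At m = 11: m-1 = 10, so c_{11} = -7 - 330 - 1890 - 2160 = -4387.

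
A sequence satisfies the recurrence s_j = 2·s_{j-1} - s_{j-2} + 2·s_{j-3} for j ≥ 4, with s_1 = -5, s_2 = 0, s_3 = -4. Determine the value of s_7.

s_4 = -18, s_5 = -32, s_6 = -54, s_7 = -112.

-112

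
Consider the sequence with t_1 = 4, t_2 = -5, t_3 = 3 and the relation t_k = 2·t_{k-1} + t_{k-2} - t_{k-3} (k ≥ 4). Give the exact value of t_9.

-1

Compute successive terms:
t_4 = -3  t_5 = 2  t_6 = -2  t_7 = 1  t_8 = -2  t_9 = -1.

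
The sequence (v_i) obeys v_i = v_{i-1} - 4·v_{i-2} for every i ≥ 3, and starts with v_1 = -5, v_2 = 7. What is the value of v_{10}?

Step forward from the initial values:
v_3 = 27, v_4 = -1, v_5 = -109, v_6 = -105, v_7 = 331, v_8 = 751, v_9 = -573, v_{10} = -3577.

-3577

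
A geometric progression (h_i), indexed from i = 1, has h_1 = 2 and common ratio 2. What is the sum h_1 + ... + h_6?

h_i = 2·2^(i-1).
S = 2·(2^6 - 1)/(2 - 1) = 2·(64 - 1)/(1) = 126.

126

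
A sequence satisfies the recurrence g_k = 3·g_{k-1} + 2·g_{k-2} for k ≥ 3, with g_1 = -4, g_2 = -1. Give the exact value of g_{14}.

Applying the relation repeatedly:
g_3 = -11, g_4 = -35, g_5 = -127, …, g_{11} = -258551, g_{12} = -920843, g_{13} = -3279631, g_{14} = -11680579.

-11680579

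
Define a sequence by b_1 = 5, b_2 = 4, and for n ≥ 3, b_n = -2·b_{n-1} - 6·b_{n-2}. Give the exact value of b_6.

-560

Compute successive terms:
b_3 = -38  b_4 = 52  b_5 = 124  b_6 = -560.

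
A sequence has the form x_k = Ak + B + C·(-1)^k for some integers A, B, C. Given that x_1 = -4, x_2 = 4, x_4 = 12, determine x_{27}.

100

At k = 1, 2, 4: A + B - C = -4; 2A + B + C = 4; 4A + B + C = 12.
Subtracting the first from the second: A + 2C = 8.
Subtracting the second from the third: 2A = 8.
Solving: C = 2, A = 4, then B = -6.
Hence x_{27} = 4·27 + (-6) + 2·(-1) = 100.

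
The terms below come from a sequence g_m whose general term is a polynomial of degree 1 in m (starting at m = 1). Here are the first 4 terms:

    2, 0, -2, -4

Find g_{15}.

-26

1st diffs: -2, -2, -2 (constant).
So g_m = -2m + 4.
Evaluating at m = 15 gives g_{15} = -26.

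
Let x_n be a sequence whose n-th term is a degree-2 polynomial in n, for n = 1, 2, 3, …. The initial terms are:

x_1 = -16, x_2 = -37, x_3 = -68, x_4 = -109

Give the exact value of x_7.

-292

1st diffs: -21, -31, -41.
2nd diffs: -10, -10 (constant).
Newton forward-difference form: x_n = -16 + (-21)·C(n-1,1) + (-10)·C(n-1,2).
At n = 7: n-1 = 6, so x_7 = -16 - 126 - 150 = -292.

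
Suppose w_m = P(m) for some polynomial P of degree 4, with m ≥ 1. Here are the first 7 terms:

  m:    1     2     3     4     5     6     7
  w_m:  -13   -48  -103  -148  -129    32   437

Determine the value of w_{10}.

1st diffs: -35, -55, -45, 19, 161, 405.
2nd diffs: -20, 10, 64, 142, 244.
3rd diffs: 30, 54, 78, 102.
4th diffs: 24, 24, 24 (constant).
So w_m = m^4 - 5m^3 - 5m^2 - 4.
Evaluating at m = 10 gives w_{10} = 4496.

4496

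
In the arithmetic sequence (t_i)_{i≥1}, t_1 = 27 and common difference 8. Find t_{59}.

t_i = 27 + (i - 1)·8.
t_{59} = 27 + 58·8 = 491.

491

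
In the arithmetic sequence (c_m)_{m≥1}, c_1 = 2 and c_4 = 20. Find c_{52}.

308

Common difference d = (20 - 2) / (4 - 1) = 6.
c_m = 2 + (m - 1)·6.
c_{52} = 2 + 51·6 = 308.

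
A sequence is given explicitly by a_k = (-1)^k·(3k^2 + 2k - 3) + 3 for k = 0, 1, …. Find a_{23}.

-1627

(-1)^23 = -1; 3k^2 + 2k - 3 at k=23 is 1630; so a_{23} = -1627.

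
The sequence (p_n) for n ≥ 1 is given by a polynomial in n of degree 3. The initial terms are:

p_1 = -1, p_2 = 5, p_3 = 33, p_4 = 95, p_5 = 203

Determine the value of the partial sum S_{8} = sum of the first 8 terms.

1st diffs: 6, 28, 62, 108.
2nd diffs: 22, 34, 46.
3rd diffs: 12, 12 (constant).
Newton forward-difference form: p_n = -1 + 6·C(n-1,1) + 22·C(n-1,2) + 12·C(n-1,3).
Continuing: 369, 605, 923.
Summing n = 1..8 (8 terms) gives 2232.

2232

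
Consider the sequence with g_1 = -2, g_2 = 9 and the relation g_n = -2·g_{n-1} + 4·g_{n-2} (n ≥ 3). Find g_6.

Compute successive terms:
g_3 = -26  g_4 = 88  g_5 = -280  g_6 = 912.

912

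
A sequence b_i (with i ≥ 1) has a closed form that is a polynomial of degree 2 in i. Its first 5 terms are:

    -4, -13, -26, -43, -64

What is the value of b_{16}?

1st diffs: -9, -13, -17, -21.
2nd diffs: -4, -4, -4 (constant).
So b_i = -2i^2 - 3i + 1.
Evaluating at i = 16 gives b_{16} = -559.

-559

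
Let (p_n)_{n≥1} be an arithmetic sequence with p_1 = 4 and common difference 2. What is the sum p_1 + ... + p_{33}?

1188

p_n = 4 + (n - 1)·2.
p_{33} = 68; S = 33·(4 + 68)/2 = 1188.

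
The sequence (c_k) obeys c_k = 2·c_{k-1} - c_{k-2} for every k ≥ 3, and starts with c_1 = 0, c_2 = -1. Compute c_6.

Compute successive terms:
c_3 = -2  c_4 = -3  c_5 = -4  c_6 = -5.
(Characteristic roots are 1 and 1.)

-5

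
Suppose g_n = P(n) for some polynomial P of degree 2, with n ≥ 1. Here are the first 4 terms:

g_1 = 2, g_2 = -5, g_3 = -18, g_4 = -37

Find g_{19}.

1st diffs: -7, -13, -19.
2nd diffs: -6, -6 (constant).
Newton forward-difference form: g_n = 2 + (-7)·C(n-1,1) + (-6)·C(n-1,2).
At n = 19: n-1 = 18, so g_{19} = 2 - 126 - 918 = -1042.

-1042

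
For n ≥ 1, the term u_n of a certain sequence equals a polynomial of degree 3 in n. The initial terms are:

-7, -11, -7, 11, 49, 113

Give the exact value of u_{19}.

1st diffs: -4, 4, 18, 38, 64.
2nd diffs: 8, 14, 20, 26.
3rd diffs: 6, 6, 6 (constant).
So u_n = n^3 - 2n^2 - 5n - 1.
Evaluating at n = 19 gives u_{19} = 6041.

6041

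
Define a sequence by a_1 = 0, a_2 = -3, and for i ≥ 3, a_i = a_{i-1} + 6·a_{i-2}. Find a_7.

-399

Step forward from the initial values:
a_3 = -3, a_4 = -21, a_5 = -39, a_6 = -165, a_7 = -399.
(Characteristic roots are 3 and -2.)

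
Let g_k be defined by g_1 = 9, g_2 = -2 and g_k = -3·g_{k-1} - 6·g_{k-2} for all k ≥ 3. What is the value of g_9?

Applying the relation repeatedly:
g_3 = -48;  g_4 = 156;  g_5 = -180;  g_6 = -396;  g_7 = 2268;  g_8 = -4428;  g_9 = -324.

-324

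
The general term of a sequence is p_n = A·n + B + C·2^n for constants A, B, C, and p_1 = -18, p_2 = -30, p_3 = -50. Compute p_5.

Plug in n = 1, 2, 3: A + B + 2C = -18; 2A + B + 4C = -30; 3A + B + 8C = -50.
Subtracting the first from the second: A + 2C = -12.
Subtracting the second from the third: A + 4C = -20.
Solving: C = -4, A = -4, then B = -6.
Therefore p_5 = -20 + (-6) + (-4)·32 = -154.

-154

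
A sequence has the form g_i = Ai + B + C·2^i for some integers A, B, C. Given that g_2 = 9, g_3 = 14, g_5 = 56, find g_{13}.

16352

The three given values yield: 2A + B + 4C = 9; 3A + B + 8C = 14; 5A + B + 32C = 56.
Subtracting the first from the second: A + 4C = 5.
Subtracting the second from the third: 2A + 24C = 42.
Solving: C = 2, A = -3, then B = 7.
Hence g_{13} = -3·13 + 7 + 2·8192 = 16352.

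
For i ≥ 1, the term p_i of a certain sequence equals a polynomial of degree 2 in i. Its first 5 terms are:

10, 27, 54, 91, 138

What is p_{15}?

1st diffs: 17, 27, 37, 47.
2nd diffs: 10, 10, 10 (constant).
Newton forward-difference form: p_i = 10 + 17·C(i-1,1) + 10·C(i-1,2).
At i = 15: i-1 = 14, so p_{15} = 10 + 238 + 910 = 1158.

1158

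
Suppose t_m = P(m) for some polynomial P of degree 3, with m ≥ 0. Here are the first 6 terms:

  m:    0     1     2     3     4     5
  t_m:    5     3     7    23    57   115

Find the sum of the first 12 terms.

1st diffs: -2, 4, 16, 34, 58.
2nd diffs: 6, 12, 18, 24.
3rd diffs: 6, 6, 6 (constant).
Newton forward-difference form: t_m = 5 + (-2)·C(m,1) + 6·C(m,2) + 6·C(m,3).
Continuing: …, 203, 327, 493, 707, …, t_{11} = 1303.
Summing m = 0..11 (12 terms) gives 4218.

4218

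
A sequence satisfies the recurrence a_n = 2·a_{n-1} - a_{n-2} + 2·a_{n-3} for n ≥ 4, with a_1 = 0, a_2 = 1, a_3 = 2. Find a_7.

26

Iterate the recurrence:
a_4 = 3; a_5 = 6; a_6 = 13; a_7 = 26.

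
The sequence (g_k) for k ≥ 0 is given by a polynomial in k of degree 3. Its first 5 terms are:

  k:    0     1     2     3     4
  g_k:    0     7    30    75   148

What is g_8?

1st diffs: 7, 23, 45, 73.
2nd diffs: 16, 22, 28.
3rd diffs: 6, 6 (constant).
Newton forward-difference form: g_k = 7·C(k,1) + 16·C(k,2) + 6·C(k,3).
At k = 8: k = 8, so g_8 = 56 + 448 + 336 = 840.

840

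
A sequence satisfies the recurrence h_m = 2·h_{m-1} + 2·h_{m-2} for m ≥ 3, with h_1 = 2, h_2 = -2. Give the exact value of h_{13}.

Compute successive terms:
h_3 = 0  h_4 = -4  h_5 = -8  …  h_{10} = -1312  h_{11} = -3584  h_{12} = -9792  h_{13} = -26752.

-26752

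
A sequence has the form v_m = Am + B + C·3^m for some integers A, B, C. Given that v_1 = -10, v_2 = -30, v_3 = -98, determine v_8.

-26214

The three given values yield: A + B + 3C = -10; 2A + B + 9C = -30; 3A + B + 27C = -98.
Subtracting the first from the second: A + 6C = -20.
Subtracting the second from the third: A + 18C = -68.
Solving: C = -4, A = 4, then B = -2.
Therefore v_8 = 32 + (-2) + (-4)·6561 = -26214.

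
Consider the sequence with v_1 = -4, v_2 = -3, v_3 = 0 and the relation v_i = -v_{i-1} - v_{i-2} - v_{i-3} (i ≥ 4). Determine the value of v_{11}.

Compute successive terms:
v_4 = 7;  v_5 = -4;  v_6 = -3;  v_7 = 0;  v_8 = 7;  v_9 = -4;  v_{10} = -3;  v_{11} = 0.

0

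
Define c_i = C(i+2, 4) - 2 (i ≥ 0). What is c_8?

208

C(10, 4) = 210, so c_8 = 208.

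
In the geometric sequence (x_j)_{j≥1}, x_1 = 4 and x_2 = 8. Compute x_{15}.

65536

Common ratio r = 2.
x_j = 4·2^(j-1).
x_{15} = 4·2^14 = 65536.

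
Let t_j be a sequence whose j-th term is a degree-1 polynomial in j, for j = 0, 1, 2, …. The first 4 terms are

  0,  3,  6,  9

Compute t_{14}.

1st diffs: 3, 3, 3 (constant).
So t_j = 3j.
Evaluating at j = 14 gives t_{14} = 42.

42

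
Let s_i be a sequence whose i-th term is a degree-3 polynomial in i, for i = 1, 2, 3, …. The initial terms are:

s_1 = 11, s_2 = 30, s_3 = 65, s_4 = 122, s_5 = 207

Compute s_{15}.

1st diffs: 19, 35, 57, 85.
2nd diffs: 16, 22, 28.
3rd diffs: 6, 6 (constant).
Newton forward-difference form: s_i = 11 + 19·C(i-1,1) + 16·C(i-1,2) + 6·C(i-1,3).
At i = 15: i-1 = 14, so s_{15} = 11 + 266 + 1456 + 2184 = 3917.

3917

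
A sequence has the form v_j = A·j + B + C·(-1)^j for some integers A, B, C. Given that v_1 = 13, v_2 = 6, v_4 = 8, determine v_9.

At j = 1, 2, 4: A + B - C = 13; 2A + B + C = 6; 4A + B + C = 8.
Subtracting the first from the second: A + 2C = -7.
Subtracting the second from the third: 2A = 2.
Solving: C = -4, A = 1, then B = 8.
Therefore v_9 = 9 + 8 + (-4)·(-1) = 21.

21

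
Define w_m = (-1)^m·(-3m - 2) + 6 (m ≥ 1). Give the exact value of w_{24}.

(-1)^24 = 1; -3m - 2 at m=24 is -74; so w_{24} = -68.

-68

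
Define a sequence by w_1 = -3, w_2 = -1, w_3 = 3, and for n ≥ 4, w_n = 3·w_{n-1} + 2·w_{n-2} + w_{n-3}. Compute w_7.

w_4 = 4  w_5 = 17  w_6 = 62  w_7 = 224.

224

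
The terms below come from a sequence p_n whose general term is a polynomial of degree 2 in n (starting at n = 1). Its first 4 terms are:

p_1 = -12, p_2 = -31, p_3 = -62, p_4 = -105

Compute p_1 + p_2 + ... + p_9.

1st diffs: -19, -31, -43.
2nd diffs: -12, -12 (constant).
So p_n = -6n^2 - n - 5.
Continuing: …, -160, -227, -306, -397, …, p_9 = -500.
Summing n = 1..9 (9 terms) gives -1800.

-1800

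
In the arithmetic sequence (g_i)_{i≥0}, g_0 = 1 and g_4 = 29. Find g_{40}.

Common difference d = (29 - 1) / (4 - 0) = 7.
g_i = 1 + (i - 0)·7.
g_{40} = 1 + 40·7 = 281.

281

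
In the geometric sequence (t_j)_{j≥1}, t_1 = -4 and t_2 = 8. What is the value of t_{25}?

Common ratio r = -2.
t_j = (-4)·(-2)^(j-1).
t_{25} = (-4)·(-2)^24 = -67108864.

-67108864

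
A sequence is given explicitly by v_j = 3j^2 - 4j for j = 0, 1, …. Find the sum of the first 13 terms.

Over j = 0..12: Σj = 78, Σj² = 650.
Total = (3)·650 + (-4)·78 = 1638.

1638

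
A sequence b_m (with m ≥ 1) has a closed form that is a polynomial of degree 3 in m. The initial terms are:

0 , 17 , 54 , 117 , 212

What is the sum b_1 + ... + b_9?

3048

1st diffs: 17, 37, 63, 95.
2nd diffs: 20, 26, 32.
3rd diffs: 6, 6 (constant).
Newton forward-difference form: b_m = 17·C(m-1,1) + 20·C(m-1,2) + 6·C(m-1,3).
Continuing: 345, 522, 749, 1032.
Summing m = 1..9 (9 terms) gives 3048.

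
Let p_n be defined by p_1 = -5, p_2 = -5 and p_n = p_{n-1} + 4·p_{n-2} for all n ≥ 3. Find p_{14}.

-634405

Step forward from the initial values:
p_3 = -25;  p_4 = -45;  p_5 = -145;  …;  p_{11} = -37945;  p_{12} = -96525;  p_{13} = -248305;  p_{14} = -634405.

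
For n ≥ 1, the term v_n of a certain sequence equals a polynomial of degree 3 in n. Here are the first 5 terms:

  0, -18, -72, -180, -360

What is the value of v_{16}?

1st diffs: -18, -54, -108, -180.
2nd diffs: -36, -54, -72.
3rd diffs: -18, -18 (constant).
Newton forward-difference form: v_n = (-18)·C(n-1,1) + (-36)·C(n-1,2) + (-18)·C(n-1,3).
At n = 16: n-1 = 15, so v_{16} = -270 - 3780 - 8190 = -12240.

-12240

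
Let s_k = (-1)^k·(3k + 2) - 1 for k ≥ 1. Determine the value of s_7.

-24

(-1)^7 = -1; 3k + 2 at k=7 is 23; so s_7 = -24.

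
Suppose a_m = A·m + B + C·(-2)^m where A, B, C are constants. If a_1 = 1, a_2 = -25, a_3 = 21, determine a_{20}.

Plug in m = 1, 2, 3: A + B - 2C = 1; 2A + B + 4C = -25; 3A + B - 8C = 21.
Subtracting the first from the second: A + 6C = -26.
Subtracting the second from the third: A - 12C = 46.
Solving: C = -4, A = -2, then B = -5.
So a_m = -2·m + (-5) + (-4)·(-2)^m; at m=20 this is -4194349.

-4194349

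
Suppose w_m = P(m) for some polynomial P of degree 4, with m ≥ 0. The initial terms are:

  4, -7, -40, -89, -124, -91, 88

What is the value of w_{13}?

1st diffs: -11, -33, -49, -35, 33, 179.
2nd diffs: -22, -16, 14, 68, 146.
3rd diffs: 6, 30, 54, 78.
4th diffs: 24, 24, 24 (constant).
Newton forward-difference form: w_m = 4 + (-11)·C(m,1) + (-22)·C(m,2) + 6·C(m,3) + 24·C(m,4).
At m = 13: m = 13, so w_{13} = 4 - 143 - 1716 + 1716 + 17160 = 17021.

17021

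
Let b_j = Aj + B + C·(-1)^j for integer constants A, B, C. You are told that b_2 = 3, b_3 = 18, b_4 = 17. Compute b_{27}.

186

The three given values yield: 2A + B + C = 3; 3A + B - C = 18; 4A + B + C = 17.
Subtracting the first from the second: A - 2C = 15.
Subtracting the second from the third: A + 2C = -1.
Solving: C = -4, A = 7, then B = -7.
Therefore b_{27} = 189 + (-7) + (-4)·(-1) = 186.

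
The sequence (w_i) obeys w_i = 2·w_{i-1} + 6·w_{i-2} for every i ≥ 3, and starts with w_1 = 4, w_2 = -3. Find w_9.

Step forward from the initial values:
w_3 = 18  w_4 = 18  w_5 = 144  w_6 = 396  w_7 = 1656  w_8 = 5688  w_9 = 21312.

21312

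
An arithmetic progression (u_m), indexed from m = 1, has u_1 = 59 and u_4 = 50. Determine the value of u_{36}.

-46

Common difference d = (50 - 59) / (4 - 1) = -3.
u_m = 59 + (m - 1)·(-3).
u_{36} = 59 + 35·(-3) = -46.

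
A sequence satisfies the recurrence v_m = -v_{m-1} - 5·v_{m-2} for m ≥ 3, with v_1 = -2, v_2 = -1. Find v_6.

79

v_3 = 11;  v_4 = -6;  v_5 = -49;  v_6 = 79.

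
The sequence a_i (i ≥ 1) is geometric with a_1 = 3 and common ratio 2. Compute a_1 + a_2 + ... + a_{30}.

a_i = 3·2^(i-1).
S = 3·(2^30 - 1)/(2 - 1) = 3·(1073741824 - 1)/(1) = 3221225469.

3221225469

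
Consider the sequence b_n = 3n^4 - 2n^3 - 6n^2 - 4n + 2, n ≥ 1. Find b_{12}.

57842

b_{12} = 3·12^4 - 2·12^3 - 6·12^2 - 4·12 + 2 = 57842.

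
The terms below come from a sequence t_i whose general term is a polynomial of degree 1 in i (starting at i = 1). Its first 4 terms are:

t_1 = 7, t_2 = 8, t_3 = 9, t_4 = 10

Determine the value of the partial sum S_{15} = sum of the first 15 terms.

210

1st diffs: 1, 1, 1 (constant).
So t_i = i + 6.
Continuing: …, 11, 12, 13, 14, …, t_{15} = 21.
Summing i = 1..15 (15 terms) gives 210.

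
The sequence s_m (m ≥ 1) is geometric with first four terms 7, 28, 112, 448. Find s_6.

Common ratio r = 4.
s_m = 7·4^(m-1).
s_6 = 7·4^5 = 7168.

7168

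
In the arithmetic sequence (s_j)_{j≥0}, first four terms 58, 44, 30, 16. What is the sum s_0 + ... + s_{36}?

Common difference d = -14.
s_j = 58 + (j - 0)·(-14).
s_{36} = -446; S = 37·(58 + (-446))/2 = -7178.

-7178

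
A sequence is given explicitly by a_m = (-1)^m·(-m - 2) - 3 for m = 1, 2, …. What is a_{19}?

(-1)^19 = -1; -m - 2 at m=19 is -21; so a_{19} = 18.

18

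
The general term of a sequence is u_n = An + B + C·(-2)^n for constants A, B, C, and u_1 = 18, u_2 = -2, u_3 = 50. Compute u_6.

The three given values yield: A + B - 2C = 18; 2A + B + 4C = -2; 3A + B - 8C = 50.
Subtracting the first from the second: A + 6C = -20.
Subtracting the second from the third: A - 12C = 52.
Solving: C = -4, A = 4, then B = 6.
Therefore u_6 = 24 + 6 + (-4)·64 = -226.

-226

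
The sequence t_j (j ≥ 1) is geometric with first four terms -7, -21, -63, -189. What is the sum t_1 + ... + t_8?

-22960

Common ratio r = 3.
t_j = (-7)·3^(j-1).
S = (-7)·(3^8 - 1)/(3 - 1) = (-7)·(6561 - 1)/(2) = -22960.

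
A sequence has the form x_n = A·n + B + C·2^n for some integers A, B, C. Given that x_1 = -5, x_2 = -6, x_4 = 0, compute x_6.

Plug in n = 1, 2, 4: A + B + 2C = -5; 2A + B + 4C = -6; 4A + B + 16C = 0.
Subtracting the first from the second: A + 2C = -1.
Subtracting the second from the third: 2A + 12C = 6.
Solving: C = 1, A = -3, then B = -4.
Hence x_6 = -3·6 + (-4) + 1·64 = 42.

42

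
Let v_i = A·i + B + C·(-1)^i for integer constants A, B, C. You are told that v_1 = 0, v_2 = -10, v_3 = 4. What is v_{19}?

Write the equations: A + B - C = 0; 2A + B + C = -10; 3A + B - C = 4.
Subtracting the first from the second: A + 2C = -10.
Subtracting the second from the third: A - 2C = 14.
Solving: C = -6, A = 2, then B = -8.
So v_i = 2·i + (-8) + (-6)·(-1)^i; at i=19 this is 36.

36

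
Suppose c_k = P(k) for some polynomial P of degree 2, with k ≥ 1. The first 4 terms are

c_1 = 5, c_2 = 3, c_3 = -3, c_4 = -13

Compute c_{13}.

-283

1st diffs: -2, -6, -10.
2nd diffs: -4, -4 (constant).
Newton forward-difference form: c_k = 5 + (-2)·C(k-1,1) + (-4)·C(k-1,2).
At k = 13: k-1 = 12, so c_{13} = 5 - 24 - 264 = -283.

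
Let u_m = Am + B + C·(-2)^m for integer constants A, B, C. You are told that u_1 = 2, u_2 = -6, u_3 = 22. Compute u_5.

78

The three given values yield: A + B - 2C = 2; 2A + B + 4C = -6; 3A + B - 8C = 22.
Subtracting the first from the second: A + 6C = -8.
Subtracting the second from the third: A - 12C = 28.
Solving: C = -2, A = 4, then B = -6.
So u_m = 4·m + (-6) + (-2)·(-2)^m; at m=5 this is 78.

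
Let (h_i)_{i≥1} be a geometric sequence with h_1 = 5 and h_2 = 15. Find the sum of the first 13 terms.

3985805

Common ratio r = 3.
h_i = 5·3^(i-1).
S = 5·(3^13 - 1)/(3 - 1) = 5·(1594323 - 1)/(2) = 3985805.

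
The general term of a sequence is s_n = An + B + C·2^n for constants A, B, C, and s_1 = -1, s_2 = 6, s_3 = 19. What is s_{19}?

At n = 1, 2, 3: A + B + 2C = -1; 2A + B + 4C = 6; 3A + B + 8C = 19.
Subtracting the first from the second: A + 2C = 7.
Subtracting the second from the third: A + 4C = 13.
Solving: C = 3, A = 1, then B = -8.
Hence s_{19} = 1·19 + (-8) + 3·524288 = 1572875.

1572875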